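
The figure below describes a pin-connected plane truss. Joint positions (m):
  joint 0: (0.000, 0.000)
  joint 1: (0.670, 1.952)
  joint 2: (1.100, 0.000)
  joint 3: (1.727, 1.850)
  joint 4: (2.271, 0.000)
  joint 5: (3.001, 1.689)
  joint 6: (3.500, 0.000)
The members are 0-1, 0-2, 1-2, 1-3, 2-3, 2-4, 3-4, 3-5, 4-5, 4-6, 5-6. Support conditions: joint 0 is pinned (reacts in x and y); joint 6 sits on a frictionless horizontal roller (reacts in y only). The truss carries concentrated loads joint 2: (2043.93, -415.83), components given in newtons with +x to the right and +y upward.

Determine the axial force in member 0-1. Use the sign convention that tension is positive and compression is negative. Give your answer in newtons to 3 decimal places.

-301.470

N=7 nodes, M=11 members, R=3 reactions → 2N=14, M+R=14
member 0 (0-1): L=2.0638, (cx,cy)=(0.3246,0.9458)
member 1 (0-2): L=1.1000, (cx,cy)=(1.0000,0.0000)
member 2 (1-2): L=1.9988, (cx,cy)=(0.2151,-0.9766)
member 3 (1-3): L=1.0619, (cx,cy)=(0.9954,-0.0961)
member 4 (2-3): L=1.9534, (cx,cy)=(0.3210,0.9471)
member 5 (2-4): L=1.1710, (cx,cy)=(1.0000,0.0000)
member 6 (3-4): L=1.9283, (cx,cy)=(0.2821,-0.9594)
member 7 (3-5): L=1.2841, (cx,cy)=(0.9921,-0.1254)
member 8 (4-5): L=1.8400, (cx,cy)=(0.3967,0.9179)
member 9 (4-6): L=1.2290, (cx,cy)=(1.0000,0.0000)
member 10 (5-6): L=1.7612, (cx,cy)=(0.2833,-0.9590)
solve A·x = −loads:
  F[0-1] = -301.4695 N (compression)
  F[0-2] = +2141.8010 N (tension)
  F[1-2] = +308.1995 N (tension)
  F[1-3] = -164.9363 N (compression)
  F[2-3] = +121.2635 N (tension)
  F[2-4] = +125.2499 N (tension)
  F[3-4] = -124.3448 N (compression)
  F[3-5] = -90.8882 N (compression)
  F[4-5] = +129.9597 N (tension)
  F[4-6] = +38.6110 N (tension)
  F[5-6] = -136.2738 N (compression)
  Rx@0 = -2043.9300 N
  Ry@0 = +285.1406 N
  Ry@6 = +130.6894 N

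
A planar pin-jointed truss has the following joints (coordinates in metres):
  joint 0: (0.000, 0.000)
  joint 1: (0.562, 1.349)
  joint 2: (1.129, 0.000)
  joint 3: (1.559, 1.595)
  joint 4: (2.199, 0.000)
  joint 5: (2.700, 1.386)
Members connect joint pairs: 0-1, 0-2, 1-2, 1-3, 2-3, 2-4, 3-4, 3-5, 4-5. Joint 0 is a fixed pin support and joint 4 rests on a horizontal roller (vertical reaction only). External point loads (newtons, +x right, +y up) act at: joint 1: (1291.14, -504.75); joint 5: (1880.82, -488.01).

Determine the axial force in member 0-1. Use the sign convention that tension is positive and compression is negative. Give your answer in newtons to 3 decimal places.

N=6 nodes, M=9 members, R=3 reactions → 2N=12, M+R=12
member 0 (0-1): L=1.4614, (cx,cy)=(0.3846,0.9231)
member 1 (0-2): L=1.1290, (cx,cy)=(1.0000,0.0000)
member 2 (1-2): L=1.4633, (cx,cy)=(0.3875,-0.9219)
member 3 (1-3): L=1.0269, (cx,cy)=(0.9709,0.2396)
member 4 (2-3): L=1.6519, (cx,cy)=(0.2603,0.9655)
member 5 (2-4): L=1.0700, (cx,cy)=(1.0000,0.0000)
member 6 (3-4): L=1.7186, (cx,cy)=(0.3724,-0.9281)
member 7 (3-5): L=1.1600, (cx,cy)=(0.9836,-0.1802)
member 8 (4-5): L=1.4738, (cx,cy)=(0.3399,0.9404)
solve A·x = −loads:
  F[0-1] = +1855.6574 N (tension)
  F[0-2] = +2458.3358 N (tension)
  F[1-2] = -2319.6381 N (compression)
  F[1-3] = +330.9251 N (tension)
  F[2-3] = +2214.7747 N (tension)
  F[2-4] = +983.0268 N (tension)
  F[3-4] = -2770.3885 N (compression)
  F[3-5] = +1961.5703 N (tension)
  F[4-5] = -143.1068 N (compression)
  Rx@0 = -3171.9600 N
  Ry@0 = -1712.9521 N
  Ry@4 = +2705.7121 N

1855.657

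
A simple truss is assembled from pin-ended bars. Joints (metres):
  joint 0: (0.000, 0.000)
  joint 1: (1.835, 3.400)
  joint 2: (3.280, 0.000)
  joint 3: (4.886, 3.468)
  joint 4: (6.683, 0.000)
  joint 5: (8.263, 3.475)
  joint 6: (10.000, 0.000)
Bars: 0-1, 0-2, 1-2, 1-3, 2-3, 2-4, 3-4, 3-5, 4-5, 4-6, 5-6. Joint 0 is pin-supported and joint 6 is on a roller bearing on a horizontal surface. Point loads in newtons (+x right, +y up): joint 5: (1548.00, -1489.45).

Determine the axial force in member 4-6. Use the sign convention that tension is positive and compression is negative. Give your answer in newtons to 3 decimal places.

N=7 nodes, M=11 members, R=3 reactions → 2N=14, M+R=14
member 0 (0-1): L=3.8636, (cx,cy)=(0.4749,0.8800)
member 1 (0-2): L=3.2800, (cx,cy)=(1.0000,0.0000)
member 2 (1-2): L=3.6943, (cx,cy)=(0.3911,-0.9203)
member 3 (1-3): L=3.0518, (cx,cy)=(0.9998,0.0223)
member 4 (2-3): L=3.8218, (cx,cy)=(0.4202,0.9074)
member 5 (2-4): L=3.4030, (cx,cy)=(1.0000,0.0000)
member 6 (3-4): L=3.9059, (cx,cy)=(0.4601,-0.8879)
member 7 (3-5): L=3.3770, (cx,cy)=(1.0000,0.0021)
member 8 (4-5): L=3.8173, (cx,cy)=(0.4139,0.9103)
member 9 (4-6): L=3.3170, (cx,cy)=(1.0000,0.0000)
member 10 (5-6): L=3.8849, (cx,cy)=(0.4471,-0.8945)
solve A·x = −loads:
  F[0-1] = +317.2821 N (tension)
  F[0-2] = +1397.3074 N (tension)
  F[1-2] = -296.9209 N (compression)
  F[1-3] = +266.8967 N (tension)
  F[2-3] = +301.1447 N (tension)
  F[2-4] = +1154.6227 N (tension)
  F[3-4] = -313.2154 N (compression)
  F[3-5] = +537.4796 N (tension)
  F[4-5] = +305.4947 N (tension)
  F[4-6] = +884.0768 N (tension)
  F[5-6] = -1977.3110 N (compression)
  Rx@0 = -1548.0000 N
  Ry@0 = -279.2125 N
  Ry@6 = +1768.6625 N

884.077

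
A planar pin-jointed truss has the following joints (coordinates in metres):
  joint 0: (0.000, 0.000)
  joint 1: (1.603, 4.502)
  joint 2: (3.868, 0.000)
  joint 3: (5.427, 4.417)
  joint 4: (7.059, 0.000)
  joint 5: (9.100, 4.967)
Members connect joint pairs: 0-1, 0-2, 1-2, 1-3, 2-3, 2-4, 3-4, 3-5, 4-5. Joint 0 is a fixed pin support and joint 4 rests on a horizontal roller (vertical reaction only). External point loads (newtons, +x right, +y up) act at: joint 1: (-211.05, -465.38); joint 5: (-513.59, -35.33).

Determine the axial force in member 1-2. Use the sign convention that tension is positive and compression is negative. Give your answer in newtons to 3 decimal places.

N=6 nodes, M=9 members, R=3 reactions → 2N=12, M+R=12
member 0 (0-1): L=4.7789, (cx,cy)=(0.3354,0.9421)
member 1 (0-2): L=3.8680, (cx,cy)=(1.0000,0.0000)
member 2 (1-2): L=5.0397, (cx,cy)=(0.4494,-0.8933)
member 3 (1-3): L=3.8249, (cx,cy)=(0.9998,-0.0222)
member 4 (2-3): L=4.6841, (cx,cy)=(0.3328,0.9430)
member 5 (2-4): L=3.1910, (cx,cy)=(1.0000,0.0000)
member 6 (3-4): L=4.7089, (cx,cy)=(0.3466,-0.9380)
member 7 (3-5): L=3.7140, (cx,cy)=(0.9890,0.1481)
member 8 (4-5): L=5.3700, (cx,cy)=(0.3801,0.9250)
solve A·x = −loads:
  F[0-1] = -897.4632 N (compression)
  F[0-2] = -423.5996 N (compression)
  F[1-2] = +432.5569 N (tension)
  F[1-3] = -284.4667 N (compression)
  F[2-3] = -409.7714 N (compression)
  F[2-4] = -92.8088 N (compression)
  F[3-4] = +320.3084 N (tension)
  F[3-5] = -537.7231 N (compression)
  F[4-5] = +47.8959 N (tension)
  Rx@0 = +724.6400 N
  Ry@0 = +845.4673 N
  Ry@4 = -344.7573 N

432.557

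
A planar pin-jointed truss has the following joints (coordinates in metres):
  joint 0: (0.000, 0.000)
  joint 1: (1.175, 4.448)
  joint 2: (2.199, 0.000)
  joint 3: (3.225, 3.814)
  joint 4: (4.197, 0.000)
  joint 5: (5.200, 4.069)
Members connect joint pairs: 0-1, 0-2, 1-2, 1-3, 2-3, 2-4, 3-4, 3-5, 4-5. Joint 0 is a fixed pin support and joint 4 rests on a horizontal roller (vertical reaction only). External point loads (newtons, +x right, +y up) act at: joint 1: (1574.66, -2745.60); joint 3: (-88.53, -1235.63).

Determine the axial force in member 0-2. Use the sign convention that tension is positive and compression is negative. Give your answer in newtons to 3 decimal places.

1664.367

N=6 nodes, M=9 members, R=3 reactions → 2N=12, M+R=12
member 0 (0-1): L=4.6006, (cx,cy)=(0.2554,0.9668)
member 1 (0-2): L=2.1990, (cx,cy)=(1.0000,0.0000)
member 2 (1-2): L=4.5643, (cx,cy)=(0.2243,-0.9745)
member 3 (1-3): L=2.1458, (cx,cy)=(0.9554,-0.2955)
member 4 (2-3): L=3.9496, (cx,cy)=(0.2598,0.9657)
member 5 (2-4): L=1.9980, (cx,cy)=(1.0000,0.0000)
member 6 (3-4): L=3.9359, (cx,cy)=(0.2470,-0.9690)
member 7 (3-5): L=1.9914, (cx,cy)=(0.9918,0.1281)
member 8 (4-5): L=4.1908, (cx,cy)=(0.2393,0.9709)
solve A·x = −loads:
  F[0-1] = -697.8652 N (compression)
  F[0-2] = +1664.3666 N (tension)
  F[1-2] = -1689.0078 N (compression)
  F[1-3] = -1438.1798 N (compression)
  F[2-3] = +1704.4689 N (tension)
  F[2-4] = +842.6658 N (tension)
  F[3-4] = -3412.1975 N (compression)
  F[3-5] = -0.0000 N (compression)
  F[4-5] = +0.0000 N (tension)
  Rx@0 = -1486.1300 N
  Ry@0 = +674.7203 N
  Ry@4 = +3306.5097 N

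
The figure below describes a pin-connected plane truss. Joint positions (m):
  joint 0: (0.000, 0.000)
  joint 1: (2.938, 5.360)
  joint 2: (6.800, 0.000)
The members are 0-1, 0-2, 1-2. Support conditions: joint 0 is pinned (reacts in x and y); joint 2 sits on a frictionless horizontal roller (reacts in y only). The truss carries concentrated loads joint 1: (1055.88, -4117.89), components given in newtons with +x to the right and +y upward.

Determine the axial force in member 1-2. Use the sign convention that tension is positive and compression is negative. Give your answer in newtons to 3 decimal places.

-3218.717

N=3 nodes, M=3 members, R=3 reactions → 2N=6, M+R=6
member 0 (0-1): L=6.1124, (cx,cy)=(0.4807,0.8769)
member 1 (0-2): L=6.8000, (cx,cy)=(1.0000,0.0000)
member 2 (1-2): L=6.6064, (cx,cy)=(0.5846,-0.8113)
solve A·x = −loads:
  F[0-1] = -1717.9010 N (compression)
  F[0-2] = +1881.6101 N (tension)
  F[1-2] = -3218.7173 N (compression)
  Rx@0 = -1055.8800 N
  Ry@0 = +1506.4374 N
  Ry@2 = +2611.4526 N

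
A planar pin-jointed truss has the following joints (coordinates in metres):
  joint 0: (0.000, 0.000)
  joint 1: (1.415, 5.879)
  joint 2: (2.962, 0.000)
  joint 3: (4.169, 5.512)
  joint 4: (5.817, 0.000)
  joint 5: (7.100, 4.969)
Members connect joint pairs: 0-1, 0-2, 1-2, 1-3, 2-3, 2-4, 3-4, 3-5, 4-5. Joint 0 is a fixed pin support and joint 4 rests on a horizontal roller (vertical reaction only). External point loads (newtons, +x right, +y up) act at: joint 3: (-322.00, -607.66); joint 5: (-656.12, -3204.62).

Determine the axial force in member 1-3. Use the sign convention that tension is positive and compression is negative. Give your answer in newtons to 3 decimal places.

-174.318

N=6 nodes, M=9 members, R=3 reactions → 2N=12, M+R=12
member 0 (0-1): L=6.0469, (cx,cy)=(0.2340,0.9722)
member 1 (0-2): L=2.9620, (cx,cy)=(1.0000,0.0000)
member 2 (1-2): L=6.0791, (cx,cy)=(0.2545,-0.9671)
member 3 (1-3): L=2.7783, (cx,cy)=(0.9912,-0.1321)
member 4 (2-3): L=5.6426, (cx,cy)=(0.2139,0.9769)
member 5 (2-4): L=2.8550, (cx,cy)=(1.0000,0.0000)
member 6 (3-4): L=5.7531, (cx,cy)=(0.2865,-0.9581)
member 7 (3-5): L=2.9809, (cx,cy)=(0.9833,-0.1822)
member 8 (4-5): L=5.1320, (cx,cy)=(0.2500,0.9682)
solve A·x = −loads:
  F[0-1] = -340.3806 N (compression)
  F[0-2] = -898.4694 N (compression)
  F[1-2] = +366.0057 N (tension)
  F[1-3] = -174.3182 N (compression)
  F[2-3] = -362.3432 N (compression)
  F[2-4] = -727.8211 N (compression)
  F[3-4] = -320.4479 N (compression)
  F[3-5] = +166.2769 N (tension)
  F[4-5] = -3278.4363 N (compression)
  Rx@0 = +978.1200 N
  Ry@0 = +330.9301 N
  Ry@4 = +3481.3499 N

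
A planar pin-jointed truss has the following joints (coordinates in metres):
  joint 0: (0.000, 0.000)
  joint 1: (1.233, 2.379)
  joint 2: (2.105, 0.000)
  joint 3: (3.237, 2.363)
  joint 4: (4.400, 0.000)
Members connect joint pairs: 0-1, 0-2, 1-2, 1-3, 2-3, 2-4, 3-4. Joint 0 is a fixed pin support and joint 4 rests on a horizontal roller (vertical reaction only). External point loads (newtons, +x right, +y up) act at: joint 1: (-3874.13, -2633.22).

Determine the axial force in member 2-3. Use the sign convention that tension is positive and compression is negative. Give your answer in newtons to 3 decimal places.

-1492.800

N=5 nodes, M=7 members, R=3 reactions → 2N=10, M+R=10
member 0 (0-1): L=2.6795, (cx,cy)=(0.4602,0.8878)
member 1 (0-2): L=2.1050, (cx,cy)=(1.0000,0.0000)
member 2 (1-2): L=2.5338, (cx,cy)=(0.3442,-0.9389)
member 3 (1-3): L=2.0041, (cx,cy)=(1.0000,-0.0080)
member 4 (2-3): L=2.6202, (cx,cy)=(0.4320,0.9019)
member 5 (2-4): L=2.2950, (cx,cy)=(1.0000,0.0000)
member 6 (3-4): L=2.6337, (cx,cy)=(0.4416,-0.8972)
solve A·x = −loads:
  F[0-1] = -4494.0473 N (compression)
  F[0-2] = -1806.1772 N (compression)
  F[1-2] = +1433.8801 N (tension)
  F[1-3] = +1312.7488 N (tension)
  F[2-3] = -1492.7998 N (compression)
  F[2-4] = -667.7636 N (compression)
  F[3-4] = +1512.1962 N (tension)
  Rx@0 = +3874.1300 N
  Ry@0 = +3989.9916 N
  Ry@4 = -1356.7716 N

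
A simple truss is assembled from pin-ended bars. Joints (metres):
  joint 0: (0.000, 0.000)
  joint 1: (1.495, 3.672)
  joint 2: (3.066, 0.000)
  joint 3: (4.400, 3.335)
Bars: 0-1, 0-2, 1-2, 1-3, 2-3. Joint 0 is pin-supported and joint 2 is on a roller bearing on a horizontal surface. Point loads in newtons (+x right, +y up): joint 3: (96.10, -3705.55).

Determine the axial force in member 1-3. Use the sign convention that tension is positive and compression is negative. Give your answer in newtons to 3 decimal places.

N=4 nodes, M=5 members, R=3 reactions → 2N=8, M+R=8
member 0 (0-1): L=3.9647, (cx,cy)=(0.3771,0.9262)
member 1 (0-2): L=3.0660, (cx,cy)=(1.0000,0.0000)
member 2 (1-2): L=3.9939, (cx,cy)=(0.3933,-0.9194)
member 3 (1-3): L=2.9245, (cx,cy)=(0.9933,-0.1152)
member 4 (2-3): L=3.5919, (cx,cy)=(0.3714,0.9285)
solve A·x = −loads:
  F[0-1] = +1853.6303 N (tension)
  F[0-2] = -602.8680 N (compression)
  F[1-2] = -2057.6371 N (compression)
  F[1-3] = +1518.4447 N (tension)
  F[2-3] = -3802.5439 N (compression)
  Rx@0 = -96.1000 N
  Ry@0 = -1716.7962 N
  Ry@2 = +5422.3462 N

1518.445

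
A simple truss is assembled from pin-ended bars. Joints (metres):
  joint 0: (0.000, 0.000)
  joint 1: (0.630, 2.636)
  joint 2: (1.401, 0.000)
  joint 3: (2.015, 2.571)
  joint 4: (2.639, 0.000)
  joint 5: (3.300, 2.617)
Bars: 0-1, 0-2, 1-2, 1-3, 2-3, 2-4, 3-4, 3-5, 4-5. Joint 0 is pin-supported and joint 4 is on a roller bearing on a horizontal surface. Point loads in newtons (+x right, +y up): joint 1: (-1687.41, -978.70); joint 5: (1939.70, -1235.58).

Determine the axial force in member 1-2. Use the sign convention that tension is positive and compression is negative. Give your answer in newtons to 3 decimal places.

-906.534

N=6 nodes, M=9 members, R=3 reactions → 2N=12, M+R=12
member 0 (0-1): L=2.7102, (cx,cy)=(0.2325,0.9726)
member 1 (0-2): L=1.4010, (cx,cy)=(1.0000,0.0000)
member 2 (1-2): L=2.7464, (cx,cy)=(0.2807,-0.9598)
member 3 (1-3): L=1.3865, (cx,cy)=(0.9989,-0.0469)
member 4 (2-3): L=2.6433, (cx,cy)=(0.2323,0.9726)
member 5 (2-4): L=1.2380, (cx,cy)=(1.0000,0.0000)
member 6 (3-4): L=2.6456, (cx,cy)=(0.2359,-0.9718)
member 7 (3-5): L=1.2858, (cx,cy)=(0.9994,0.0358)
member 8 (4-5): L=2.6992, (cx,cy)=(0.2449,0.9696)
solve A·x = −loads:
  F[0-1] = -203.1033 N (compression)
  F[0-2] = +299.5017 N (tension)
  F[1-2] = -906.5343 N (compression)
  F[1-3] = +1896.7723 N (tension)
  F[2-3] = +894.5484 N (tension)
  F[2-4] = -162.7774 N (compression)
  F[3-4] = -720.1331 N (compression)
  F[3-5] = +2273.7832 N (tension)
  F[4-5] = -1358.2820 N (compression)
  Rx@0 = -252.2900 N
  Ry@0 = +197.5399 N
  Ry@4 = +2016.7401 N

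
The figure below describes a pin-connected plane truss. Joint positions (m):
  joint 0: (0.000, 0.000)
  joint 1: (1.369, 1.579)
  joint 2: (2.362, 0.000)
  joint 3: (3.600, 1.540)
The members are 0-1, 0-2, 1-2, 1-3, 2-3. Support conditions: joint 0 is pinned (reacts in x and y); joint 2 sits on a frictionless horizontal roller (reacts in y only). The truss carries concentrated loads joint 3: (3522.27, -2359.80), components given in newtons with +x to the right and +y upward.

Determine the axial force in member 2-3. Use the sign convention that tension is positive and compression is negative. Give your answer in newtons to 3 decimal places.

N=4 nodes, M=5 members, R=3 reactions → 2N=8, M+R=8
member 0 (0-1): L=2.0898, (cx,cy)=(0.6551,0.7556)
member 1 (0-2): L=2.3620, (cx,cy)=(1.0000,0.0000)
member 2 (1-2): L=1.8653, (cx,cy)=(0.5324,-0.8465)
member 3 (1-3): L=2.2313, (cx,cy)=(0.9998,-0.0175)
member 4 (2-3): L=1.9759, (cx,cy)=(0.6265,0.7794)
solve A·x = −loads:
  F[0-1] = +4676.4231 N (tension)
  F[0-2] = +458.8562 N (tension)
  F[1-2] = -4284.3126 N (compression)
  F[1-3] = +5345.0191 N (tension)
  F[2-3] = -2907.9046 N (compression)
  Rx@0 = -3522.2700 N
  Ry@0 = -3533.3312 N
  Ry@2 = +5893.1312 N

-2907.905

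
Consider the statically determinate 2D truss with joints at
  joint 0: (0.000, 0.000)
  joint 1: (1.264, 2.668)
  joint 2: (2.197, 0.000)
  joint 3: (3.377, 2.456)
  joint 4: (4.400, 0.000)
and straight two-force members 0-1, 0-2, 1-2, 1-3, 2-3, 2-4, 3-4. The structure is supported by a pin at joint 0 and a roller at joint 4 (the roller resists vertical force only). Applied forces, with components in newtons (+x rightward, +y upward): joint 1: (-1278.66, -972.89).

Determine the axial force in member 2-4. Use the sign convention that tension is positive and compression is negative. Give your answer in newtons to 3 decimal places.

-206.536

N=5 nodes, M=7 members, R=3 reactions → 2N=10, M+R=10
member 0 (0-1): L=2.9523, (cx,cy)=(0.4281,0.9037)
member 1 (0-2): L=2.1970, (cx,cy)=(1.0000,0.0000)
member 2 (1-2): L=2.8264, (cx,cy)=(0.3301,-0.9439)
member 3 (1-3): L=2.1236, (cx,cy)=(0.9950,-0.0998)
member 4 (2-3): L=2.7248, (cx,cy)=(0.4331,0.9014)
member 5 (2-4): L=2.2030, (cx,cy)=(1.0000,0.0000)
member 6 (3-4): L=2.6605, (cx,cy)=(0.3845,-0.9231)
solve A·x = −loads:
  F[0-1] = -1625.2313 N (compression)
  F[0-2] = -582.8260 N (compression)
  F[1-2] = +480.1925 N (tension)
  F[1-3] = +426.4456 N (tension)
  F[2-3] = -502.8787 N (compression)
  F[2-4] = -206.5361 N (compression)
  F[3-4] = +537.1430 N (tension)
  Rx@0 = +1278.6600 N
  Ry@0 = +1468.7382 N
  Ry@4 = -495.8482 N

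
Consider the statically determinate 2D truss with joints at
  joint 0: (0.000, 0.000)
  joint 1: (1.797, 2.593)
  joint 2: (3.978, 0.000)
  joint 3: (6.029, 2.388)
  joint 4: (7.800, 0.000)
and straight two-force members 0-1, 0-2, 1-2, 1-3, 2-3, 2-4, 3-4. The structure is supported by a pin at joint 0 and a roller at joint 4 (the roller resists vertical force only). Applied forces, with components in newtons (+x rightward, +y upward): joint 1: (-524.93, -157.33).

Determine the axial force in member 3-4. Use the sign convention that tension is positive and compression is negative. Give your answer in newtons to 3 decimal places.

172.132

N=5 nodes, M=7 members, R=3 reactions → 2N=10, M+R=10
member 0 (0-1): L=3.1548, (cx,cy)=(0.5696,0.8219)
member 1 (0-2): L=3.9780, (cx,cy)=(1.0000,0.0000)
member 2 (1-2): L=3.3883, (cx,cy)=(0.6437,-0.7653)
member 3 (1-3): L=4.2370, (cx,cy)=(0.9988,-0.0484)
member 4 (2-3): L=3.1479, (cx,cy)=(0.6515,0.7586)
member 5 (2-4): L=3.8220, (cx,cy)=(1.0000,0.0000)
member 6 (3-4): L=2.9730, (cx,cy)=(0.5957,-0.8032)
solve A·x = −loads:
  F[0-1] = -359.6333 N (compression)
  F[0-2] = -320.0809 N (compression)
  F[1-2] = +167.2162 N (tension)
  F[1-3] = +212.6946 N (tension)
  F[2-3] = -168.6886 N (compression)
  F[2-4] = -102.5364 N (compression)
  F[3-4] = +172.1317 N (tension)
  Rx@0 = +524.9300 N
  Ry@0 = +295.5892 N
  Ry@4 = -138.2592 N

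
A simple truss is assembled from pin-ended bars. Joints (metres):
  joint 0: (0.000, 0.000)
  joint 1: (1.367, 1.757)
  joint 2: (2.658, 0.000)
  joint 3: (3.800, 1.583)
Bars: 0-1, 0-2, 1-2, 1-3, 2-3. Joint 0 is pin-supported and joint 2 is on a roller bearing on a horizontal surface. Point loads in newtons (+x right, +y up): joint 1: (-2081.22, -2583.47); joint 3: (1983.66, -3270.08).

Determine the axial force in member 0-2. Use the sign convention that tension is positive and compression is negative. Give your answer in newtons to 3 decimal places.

-63.196

N=4 nodes, M=5 members, R=3 reactions → 2N=8, M+R=8
member 0 (0-1): L=2.2261, (cx,cy)=(0.6141,0.7893)
member 1 (0-2): L=2.6580, (cx,cy)=(1.0000,0.0000)
member 2 (1-2): L=2.1803, (cx,cy)=(0.5921,-0.8059)
member 3 (1-3): L=2.4392, (cx,cy)=(0.9975,-0.0713)
member 4 (2-3): L=1.9519, (cx,cy)=(0.5851,0.8110)
solve A·x = −loads:
  F[0-1] = -55.9614 N (compression)
  F[0-2] = -63.1960 N (compression)
  F[1-2] = -3517.5792 N (compression)
  F[1-3] = +4140.2289 N (tension)
  F[2-3] = -3668.0350 N (compression)
  Rx@0 = +97.5600 N
  Ry@0 = +44.1679 N
  Ry@2 = +5809.3821 N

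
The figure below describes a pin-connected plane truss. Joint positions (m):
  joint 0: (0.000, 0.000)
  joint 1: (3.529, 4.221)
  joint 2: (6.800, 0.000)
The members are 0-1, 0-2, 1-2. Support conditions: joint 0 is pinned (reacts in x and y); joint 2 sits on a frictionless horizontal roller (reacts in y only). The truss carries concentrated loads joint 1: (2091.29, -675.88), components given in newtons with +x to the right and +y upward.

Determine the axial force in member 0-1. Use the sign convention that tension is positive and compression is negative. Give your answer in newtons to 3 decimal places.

N=3 nodes, M=3 members, R=3 reactions → 2N=6, M+R=6
member 0 (0-1): L=5.5019, (cx,cy)=(0.6414,0.7672)
member 1 (0-2): L=6.8000, (cx,cy)=(1.0000,0.0000)
member 2 (1-2): L=5.3401, (cx,cy)=(0.6125,-0.7904)
solve A·x = −loads:
  F[0-1] = +1268.2861 N (tension)
  F[0-2] = +1277.7896 N (tension)
  F[1-2] = -2086.0526 N (compression)
  Rx@0 = -2091.2900 N
  Ry@0 = -973.0194 N
  Ry@2 = +1648.8994 N

1268.286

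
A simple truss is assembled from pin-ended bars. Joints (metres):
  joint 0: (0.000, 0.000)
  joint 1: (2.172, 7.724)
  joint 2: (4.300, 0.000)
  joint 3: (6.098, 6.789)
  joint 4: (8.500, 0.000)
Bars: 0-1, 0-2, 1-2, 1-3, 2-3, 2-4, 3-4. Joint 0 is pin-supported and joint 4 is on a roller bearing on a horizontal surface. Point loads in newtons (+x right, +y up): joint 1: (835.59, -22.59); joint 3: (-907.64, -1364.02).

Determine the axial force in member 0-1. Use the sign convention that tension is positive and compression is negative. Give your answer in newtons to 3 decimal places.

N=5 nodes, M=7 members, R=3 reactions → 2N=10, M+R=10
member 0 (0-1): L=8.0236, (cx,cy)=(0.2707,0.9627)
member 1 (0-2): L=4.3000, (cx,cy)=(1.0000,0.0000)
member 2 (1-2): L=8.0118, (cx,cy)=(0.2656,-0.9641)
member 3 (1-3): L=4.0358, (cx,cy)=(0.9728,-0.2317)
member 4 (2-3): L=7.0231, (cx,cy)=(0.2560,0.9667)
member 5 (2-4): L=4.2000, (cx,cy)=(1.0000,0.0000)
member 6 (3-4): L=7.2014, (cx,cy)=(0.3335,-0.9427)
solve A·x = −loads:
  F[0-1] = -382.1747 N (compression)
  F[0-2] = +31.4055 N (tension)
  F[1-2] = +631.5933 N (tension)
  F[1-3] = -1137.7575 N (compression)
  F[2-3] = -629.8996 N (compression)
  F[2-4] = +360.4254 N (tension)
  F[3-4] = -1080.5857 N (compression)
  Rx@0 = +72.0500 N
  Ry@0 = +367.9055 N
  Ry@4 = +1018.7045 N

-382.175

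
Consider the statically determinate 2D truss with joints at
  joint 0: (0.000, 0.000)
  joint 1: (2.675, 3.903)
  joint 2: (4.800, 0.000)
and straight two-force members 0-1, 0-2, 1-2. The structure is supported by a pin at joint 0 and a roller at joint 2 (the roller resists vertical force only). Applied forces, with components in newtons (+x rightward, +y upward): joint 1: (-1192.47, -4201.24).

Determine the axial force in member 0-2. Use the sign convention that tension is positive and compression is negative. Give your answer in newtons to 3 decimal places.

746.820

N=3 nodes, M=3 members, R=3 reactions → 2N=6, M+R=6
member 0 (0-1): L=4.7317, (cx,cy)=(0.5653,0.8249)
member 1 (0-2): L=4.8000, (cx,cy)=(1.0000,0.0000)
member 2 (1-2): L=4.4440, (cx,cy)=(0.4782,-0.8783)
solve A·x = −loads:
  F[0-1] = -3430.3361 N (compression)
  F[0-2] = +746.8201 N (tension)
  F[1-2] = -1561.8165 N (compression)
  Rx@0 = +1192.4700 N
  Ry@0 = +2829.5511 N
  Ry@2 = +1371.6889 N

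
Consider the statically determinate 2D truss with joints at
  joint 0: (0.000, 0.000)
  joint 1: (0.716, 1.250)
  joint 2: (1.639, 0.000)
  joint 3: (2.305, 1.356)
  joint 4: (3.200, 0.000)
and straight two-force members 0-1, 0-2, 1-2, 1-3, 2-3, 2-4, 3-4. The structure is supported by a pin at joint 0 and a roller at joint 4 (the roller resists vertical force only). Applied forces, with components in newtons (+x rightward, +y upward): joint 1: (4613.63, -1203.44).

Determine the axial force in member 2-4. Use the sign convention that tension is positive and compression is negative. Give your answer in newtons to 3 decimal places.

N=5 nodes, M=7 members, R=3 reactions → 2N=10, M+R=10
member 0 (0-1): L=1.4405, (cx,cy)=(0.4970,0.8677)
member 1 (0-2): L=1.6390, (cx,cy)=(1.0000,0.0000)
member 2 (1-2): L=1.5538, (cx,cy)=(0.5940,-0.8045)
member 3 (1-3): L=1.5925, (cx,cy)=(0.9978,0.0666)
member 4 (2-3): L=1.5107, (cx,cy)=(0.4408,0.8976)
member 5 (2-4): L=1.5610, (cx,cy)=(1.0000,0.0000)
member 6 (3-4): L=1.6247, (cx,cy)=(0.5509,-0.8346)
solve A·x = −loads:
  F[0-1] = +1000.3444 N (tension)
  F[0-2] = +4116.4230 N (tension)
  F[1-2] = -2779.4316 N (compression)
  F[1-3] = -2470.8896 N (compression)
  F[2-3] = +2491.0630 N (tension)
  F[2-4] = +1367.2306 N (tension)
  F[3-4] = -2481.9958 N (compression)
  Rx@0 = -4613.6300 N
  Ry@0 = -868.0289 N
  Ry@4 = +2071.4689 N

1367.231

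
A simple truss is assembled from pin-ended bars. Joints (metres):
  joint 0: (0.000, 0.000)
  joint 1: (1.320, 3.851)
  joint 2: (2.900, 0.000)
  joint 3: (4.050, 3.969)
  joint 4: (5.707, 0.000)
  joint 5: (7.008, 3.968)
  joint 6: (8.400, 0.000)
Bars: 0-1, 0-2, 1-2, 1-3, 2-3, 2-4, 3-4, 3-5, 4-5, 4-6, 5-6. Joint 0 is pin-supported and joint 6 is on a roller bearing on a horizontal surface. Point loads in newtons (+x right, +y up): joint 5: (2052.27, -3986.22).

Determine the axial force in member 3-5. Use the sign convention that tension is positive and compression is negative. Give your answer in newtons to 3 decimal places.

444.199

N=7 nodes, M=11 members, R=3 reactions → 2N=14, M+R=14
member 0 (0-1): L=4.0709, (cx,cy)=(0.3242,0.9460)
member 1 (0-2): L=2.9000, (cx,cy)=(1.0000,0.0000)
member 2 (1-2): L=4.1625, (cx,cy)=(0.3796,-0.9252)
member 3 (1-3): L=2.7325, (cx,cy)=(0.9991,0.0432)
member 4 (2-3): L=4.1322, (cx,cy)=(0.2783,0.9605)
member 5 (2-4): L=2.8070, (cx,cy)=(1.0000,0.0000)
member 6 (3-4): L=4.3010, (cx,cy)=(0.3853,-0.9228)
member 7 (3-5): L=2.9580, (cx,cy)=(1.0000,-0.0003)
member 8 (4-5): L=4.1758, (cx,cy)=(0.3116,0.9502)
member 9 (4-6): L=2.6930, (cx,cy)=(1.0000,0.0000)
member 10 (5-6): L=4.2051, (cx,cy)=(0.3310,-0.9436)
solve A·x = −loads:
  F[0-1] = +326.5210 N (tension)
  F[0-2] = +1946.3959 N (tension)
  F[1-2] = -323.1884 N (compression)
  F[1-3] = +228.7625 N (tension)
  F[2-3] = +311.2990 N (tension)
  F[2-4] = +1737.0867 N (tension)
  F[3-4] = -334.8797 N (compression)
  F[3-5] = +444.1988 N (tension)
  F[4-5] = +325.2164 N (tension)
  F[4-6] = +1506.7487 N (tension)
  F[5-6] = -4551.7219 N (compression)
  Rx@0 = -2052.2700 N
  Ry@0 = -308.8797 N
  Ry@6 = +4295.0997 N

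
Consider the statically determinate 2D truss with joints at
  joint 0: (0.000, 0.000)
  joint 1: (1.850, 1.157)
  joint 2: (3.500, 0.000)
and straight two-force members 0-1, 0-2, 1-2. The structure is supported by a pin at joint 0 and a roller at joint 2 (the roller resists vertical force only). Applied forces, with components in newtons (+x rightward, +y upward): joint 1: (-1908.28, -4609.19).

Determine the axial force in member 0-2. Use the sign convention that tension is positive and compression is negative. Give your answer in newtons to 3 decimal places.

N=3 nodes, M=3 members, R=3 reactions → 2N=6, M+R=6
member 0 (0-1): L=2.1820, (cx,cy)=(0.8478,0.5302)
member 1 (0-2): L=3.5000, (cx,cy)=(1.0000,0.0000)
member 2 (1-2): L=2.0152, (cx,cy)=(0.8188,-0.5741)
solve A·x = −loads:
  F[0-1] = -5287.5953 N (compression)
  F[0-2] = +2574.7748 N (tension)
  F[1-2] = -3144.7040 N (compression)
  Rx@0 = +1908.2800 N
  Ry@0 = +2803.7267 N
  Ry@2 = +1805.4633 N

2574.775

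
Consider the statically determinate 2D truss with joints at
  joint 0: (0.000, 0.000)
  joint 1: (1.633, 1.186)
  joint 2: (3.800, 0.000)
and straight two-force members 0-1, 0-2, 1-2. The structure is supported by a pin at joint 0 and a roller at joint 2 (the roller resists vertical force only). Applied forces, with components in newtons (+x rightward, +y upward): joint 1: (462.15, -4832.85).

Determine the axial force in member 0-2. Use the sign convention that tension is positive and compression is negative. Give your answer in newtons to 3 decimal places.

N=3 nodes, M=3 members, R=3 reactions → 2N=6, M+R=6
member 0 (0-1): L=2.0182, (cx,cy)=(0.8091,0.5876)
member 1 (0-2): L=3.8000, (cx,cy)=(1.0000,0.0000)
member 2 (1-2): L=2.4703, (cx,cy)=(0.8772,-0.4801)
solve A·x = −loads:
  F[0-1] = -4444.4749 N (compression)
  F[0-2] = +4058.2705 N (tension)
  F[1-2] = -4626.3176 N (compression)
  Rx@0 = -462.1500 N
  Ry@0 = +2611.7569 N
  Ry@2 = +2221.0931 N

4058.271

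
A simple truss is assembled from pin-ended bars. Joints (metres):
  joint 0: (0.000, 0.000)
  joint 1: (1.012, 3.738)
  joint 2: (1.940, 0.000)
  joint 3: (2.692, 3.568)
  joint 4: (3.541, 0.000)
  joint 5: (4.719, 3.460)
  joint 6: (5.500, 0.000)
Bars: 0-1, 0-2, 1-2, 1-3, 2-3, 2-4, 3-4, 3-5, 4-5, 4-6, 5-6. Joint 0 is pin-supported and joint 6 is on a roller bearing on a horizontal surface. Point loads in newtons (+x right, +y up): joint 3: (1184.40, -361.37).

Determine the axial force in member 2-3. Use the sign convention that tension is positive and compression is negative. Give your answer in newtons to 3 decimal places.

628.827

N=7 nodes, M=11 members, R=3 reactions → 2N=14, M+R=14
member 0 (0-1): L=3.8726, (cx,cy)=(0.2613,0.9653)
member 1 (0-2): L=1.9400, (cx,cy)=(1.0000,0.0000)
member 2 (1-2): L=3.8515, (cx,cy)=(0.2409,-0.9705)
member 3 (1-3): L=1.6886, (cx,cy)=(0.9949,-0.1007)
member 4 (2-3): L=3.6464, (cx,cy)=(0.2062,0.9785)
member 5 (2-4): L=1.6010, (cx,cy)=(1.0000,0.0000)
member 6 (3-4): L=3.6676, (cx,cy)=(0.2315,-0.9728)
member 7 (3-5): L=2.0299, (cx,cy)=(0.9986,-0.0532)
member 8 (4-5): L=3.6550, (cx,cy)=(0.3223,0.9466)
member 9 (4-6): L=1.9590, (cx,cy)=(1.0000,0.0000)
member 10 (5-6): L=3.5470, (cx,cy)=(0.2202,-0.9755)
solve A·x = −loads:
  F[0-1] = +604.8757 N (tension)
  F[0-2] = +1026.3307 N (tension)
  F[1-2] = -633.9878 N (compression)
  F[1-3] = +312.4140 N (tension)
  F[2-3] = +628.8272 N (tension)
  F[2-4] = +743.8892 N (tension)
  F[3-4] = -942.8292 N (compression)
  F[3-5] = -526.3836 N (compression)
  F[4-5] = +968.9229 N (tension)
  F[4-6] = +213.3590 N (tension)
  F[5-6] = -969.0076 N (compression)
  Rx@0 = -1184.4000 N
  Ry@0 = -583.8568 N
  Ry@6 = +945.2268 N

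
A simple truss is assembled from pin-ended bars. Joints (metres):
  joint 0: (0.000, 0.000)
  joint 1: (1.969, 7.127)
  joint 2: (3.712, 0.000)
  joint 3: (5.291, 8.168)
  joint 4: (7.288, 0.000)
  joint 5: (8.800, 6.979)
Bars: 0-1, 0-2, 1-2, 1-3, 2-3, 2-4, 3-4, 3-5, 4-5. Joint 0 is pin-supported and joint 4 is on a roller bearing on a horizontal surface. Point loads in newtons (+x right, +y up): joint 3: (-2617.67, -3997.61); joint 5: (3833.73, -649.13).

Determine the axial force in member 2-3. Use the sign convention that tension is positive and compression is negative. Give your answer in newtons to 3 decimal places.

N=6 nodes, M=9 members, R=3 reactions → 2N=12, M+R=12
member 0 (0-1): L=7.3940, (cx,cy)=(0.2663,0.9639)
member 1 (0-2): L=3.7120, (cx,cy)=(1.0000,0.0000)
member 2 (1-2): L=7.3370, (cx,cy)=(0.2376,-0.9714)
member 3 (1-3): L=3.4813, (cx,cy)=(0.9542,0.2990)
member 4 (2-3): L=8.3192, (cx,cy)=(0.1898,0.9818)
member 5 (2-4): L=3.5760, (cx,cy)=(1.0000,0.0000)
member 6 (3-4): L=8.4086, (cx,cy)=(0.2375,-0.9714)
member 7 (3-5): L=3.7050, (cx,cy)=(0.9471,-0.3209)
member 8 (4-5): L=7.1409, (cx,cy)=(0.2117,0.9773)
solve A·x = −loads:
  F[0-1] = -231.6452 N (compression)
  F[0-2] = +1277.7465 N (tension)
  F[1-2] = +195.0154 N (tension)
  F[1-3] = -113.1939 N (compression)
  F[2-3] = -192.9398 N (compression)
  F[2-4] = +1360.6949 N (tension)
  F[3-4] = -5177.0372 N (compression)
  F[3-5] = +3909.3377 N (tension)
  F[4-5] = +619.5020 N (tension)
  Rx@0 = -1216.0600 N
  Ry@0 = +223.2807 N
  Ry@4 = +4423.4593 N

-192.940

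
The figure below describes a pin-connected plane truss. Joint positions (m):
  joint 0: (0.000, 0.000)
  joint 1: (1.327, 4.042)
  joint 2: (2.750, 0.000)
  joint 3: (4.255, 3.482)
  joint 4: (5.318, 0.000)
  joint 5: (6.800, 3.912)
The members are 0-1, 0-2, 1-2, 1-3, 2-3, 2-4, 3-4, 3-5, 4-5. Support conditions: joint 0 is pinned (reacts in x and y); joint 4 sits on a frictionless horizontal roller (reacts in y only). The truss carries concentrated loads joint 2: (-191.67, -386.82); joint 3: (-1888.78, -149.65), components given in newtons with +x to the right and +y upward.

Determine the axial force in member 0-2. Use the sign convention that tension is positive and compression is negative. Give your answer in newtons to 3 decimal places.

N=6 nodes, M=9 members, R=3 reactions → 2N=12, M+R=12
member 0 (0-1): L=4.2543, (cx,cy)=(0.3119,0.9501)
member 1 (0-2): L=2.7500, (cx,cy)=(1.0000,0.0000)
member 2 (1-2): L=4.2852, (cx,cy)=(0.3321,-0.9433)
member 3 (1-3): L=2.9811, (cx,cy)=(0.9822,-0.1879)
member 4 (2-3): L=3.7933, (cx,cy)=(0.3967,0.9179)
member 5 (2-4): L=2.5680, (cx,cy)=(1.0000,0.0000)
member 6 (3-4): L=3.6406, (cx,cy)=(0.2920,-0.9564)
member 7 (3-5): L=2.5811, (cx,cy)=(0.9860,0.1666)
member 8 (4-5): L=4.1833, (cx,cy)=(0.3543,0.9351)
solve A·x = −loads:
  F[0-1] = -1529.7183 N (compression)
  F[0-2] = -1603.2958 N (compression)
  F[1-2] = +1755.8070 N (tension)
  F[1-3] = -1079.4313 N (compression)
  F[2-3] = -1382.8440 N (compression)
  F[2-4] = -279.9233 N (compression)
  F[3-4] = +958.7031 N (tension)
  F[3-5] = -0.0000 N (compression)
  F[4-5] = +0.0000 N (tension)
  Rx@0 = +2080.4500 N
  Ry@0 = +1453.3967 N
  Ry@4 = -916.9267 N

-1603.296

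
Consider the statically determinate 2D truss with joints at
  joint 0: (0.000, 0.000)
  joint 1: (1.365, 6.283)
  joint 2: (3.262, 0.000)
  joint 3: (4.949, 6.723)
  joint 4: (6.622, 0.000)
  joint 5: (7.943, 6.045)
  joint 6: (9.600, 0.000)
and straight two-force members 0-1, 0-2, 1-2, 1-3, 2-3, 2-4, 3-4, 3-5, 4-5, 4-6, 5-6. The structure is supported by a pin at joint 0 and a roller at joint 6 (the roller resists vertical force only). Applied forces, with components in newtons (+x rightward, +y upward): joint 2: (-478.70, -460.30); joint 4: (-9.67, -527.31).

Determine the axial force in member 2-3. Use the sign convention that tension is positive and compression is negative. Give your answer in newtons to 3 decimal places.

N=7 nodes, M=11 members, R=3 reactions → 2N=14, M+R=14
member 0 (0-1): L=6.4296, (cx,cy)=(0.2123,0.9772)
member 1 (0-2): L=3.2620, (cx,cy)=(1.0000,0.0000)
member 2 (1-2): L=6.5631, (cx,cy)=(0.2890,-0.9573)
member 3 (1-3): L=3.6109, (cx,cy)=(0.9925,0.1219)
member 4 (2-3): L=6.9314, (cx,cy)=(0.2434,0.9699)
member 5 (2-4): L=3.3600, (cx,cy)=(1.0000,0.0000)
member 6 (3-4): L=6.9280, (cx,cy)=(0.2415,-0.9704)
member 7 (3-5): L=3.0698, (cx,cy)=(0.9753,-0.2209)
member 8 (4-5): L=6.1877, (cx,cy)=(0.2135,0.9769)
member 9 (4-6): L=2.9780, (cx,cy)=(1.0000,0.0000)
member 10 (5-6): L=6.2680, (cx,cy)=(0.2644,-0.9644)
solve A·x = −loads:
  F[0-1] = -478.3747 N (compression)
  F[0-2] = -386.8108 N (compression)
  F[1-2] = +458.3005 N (tension)
  F[1-3] = -235.7828 N (compression)
  F[2-3] = +22.2294 N (tension)
  F[2-4] = +218.9455 N (tension)
  F[3-4] = +64.3652 N (tension)
  F[3-5] = -250.3407 N (compression)
  F[4-5] = +475.8196 N (tension)
  F[4-6] = +142.5761 N (tension)
  F[5-6] = -539.3271 N (compression)
  Rx@0 = +488.3700 N
  Ry@0 = +467.4699 N
  Ry@6 = +520.1401 N

22.229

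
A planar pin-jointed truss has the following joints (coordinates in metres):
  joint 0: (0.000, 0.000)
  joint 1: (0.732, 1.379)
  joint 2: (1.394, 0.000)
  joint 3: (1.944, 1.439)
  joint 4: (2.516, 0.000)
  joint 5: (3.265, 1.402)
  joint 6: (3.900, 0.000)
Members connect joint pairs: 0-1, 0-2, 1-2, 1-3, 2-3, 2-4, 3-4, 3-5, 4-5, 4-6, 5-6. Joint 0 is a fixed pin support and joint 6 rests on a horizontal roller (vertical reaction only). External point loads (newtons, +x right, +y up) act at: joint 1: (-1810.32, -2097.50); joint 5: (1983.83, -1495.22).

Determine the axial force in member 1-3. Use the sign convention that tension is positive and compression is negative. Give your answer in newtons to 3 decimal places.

902.324

N=7 nodes, M=11 members, R=3 reactions → 2N=14, M+R=14
member 0 (0-1): L=1.5612, (cx,cy)=(0.4689,0.8833)
member 1 (0-2): L=1.3940, (cx,cy)=(1.0000,0.0000)
member 2 (1-2): L=1.5297, (cx,cy)=(0.4328,-0.9015)
member 3 (1-3): L=1.2135, (cx,cy)=(0.9988,0.0494)
member 4 (2-3): L=1.5405, (cx,cy)=(0.3570,0.9341)
member 5 (2-4): L=1.1220, (cx,cy)=(1.0000,0.0000)
member 6 (3-4): L=1.5485, (cx,cy)=(0.3694,-0.9293)
member 7 (3-5): L=1.3215, (cx,cy)=(0.9996,-0.0280)
member 8 (4-5): L=1.5895, (cx,cy)=(0.4712,0.8820)
member 9 (4-6): L=1.3840, (cx,cy)=(1.0000,0.0000)
member 10 (5-6): L=1.5391, (cx,cy)=(0.4126,-0.9109)
solve A·x = −loads:
  F[0-1] = -2121.8995 N (compression)
  F[0-2] = +1168.3808 N (tension)
  F[1-2] = -198.1892 N (compression)
  F[1-3] = +902.3239 N (tension)
  F[2-3] = +191.2738 N (tension)
  F[2-4] = +1014.3210 N (tension)
  F[3-4] = -272.5322 N (compression)
  F[3-5] = +1070.5982 N (tension)
  F[4-5] = +287.1332 N (tension)
  F[4-6] = +778.3519 N (tension)
  F[5-6] = -1886.5535 N (compression)
  Rx@0 = -173.5100 N
  Ry@0 = +1874.2170 N
  Ry@6 = +1718.5030 N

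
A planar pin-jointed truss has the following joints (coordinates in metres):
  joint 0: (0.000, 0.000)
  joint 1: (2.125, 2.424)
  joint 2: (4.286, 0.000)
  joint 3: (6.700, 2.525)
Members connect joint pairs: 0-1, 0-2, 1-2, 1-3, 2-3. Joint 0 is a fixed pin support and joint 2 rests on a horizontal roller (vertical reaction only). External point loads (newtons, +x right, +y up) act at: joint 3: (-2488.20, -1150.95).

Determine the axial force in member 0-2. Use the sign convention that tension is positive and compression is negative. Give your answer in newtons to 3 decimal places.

-1771.435

N=4 nodes, M=5 members, R=3 reactions → 2N=8, M+R=8
member 0 (0-1): L=3.2236, (cx,cy)=(0.6592,0.7520)
member 1 (0-2): L=4.2860, (cx,cy)=(1.0000,0.0000)
member 2 (1-2): L=3.2474, (cx,cy)=(0.6655,-0.7464)
member 3 (1-3): L=4.5761, (cx,cy)=(0.9998,0.0221)
member 4 (2-3): L=3.4933, (cx,cy)=(0.6910,0.7228)
solve A·x = −loads:
  F[0-1] = -1087.3140 N (compression)
  F[0-2] = -1771.4349 N (compression)
  F[1-2] = +1053.4252 N (tension)
  F[1-3] = -1418.1151 N (compression)
  F[2-3] = -1549.0121 N (compression)
  Rx@0 = +2488.2000 N
  Ry@0 = +817.6182 N
  Ry@2 = +333.3318 N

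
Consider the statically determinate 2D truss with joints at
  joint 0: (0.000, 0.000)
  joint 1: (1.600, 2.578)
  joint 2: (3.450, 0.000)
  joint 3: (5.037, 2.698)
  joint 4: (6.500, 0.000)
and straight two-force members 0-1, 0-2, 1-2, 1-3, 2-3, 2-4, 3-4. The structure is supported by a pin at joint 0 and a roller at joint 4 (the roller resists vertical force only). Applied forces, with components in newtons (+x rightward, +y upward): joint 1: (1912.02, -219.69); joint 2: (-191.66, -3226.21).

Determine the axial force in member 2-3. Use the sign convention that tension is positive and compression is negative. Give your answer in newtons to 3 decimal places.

3047.220

N=5 nodes, M=7 members, R=3 reactions → 2N=10, M+R=10
member 0 (0-1): L=3.0342, (cx,cy)=(0.5273,0.8497)
member 1 (0-2): L=3.4500, (cx,cy)=(1.0000,0.0000)
member 2 (1-2): L=3.1731, (cx,cy)=(0.5830,-0.8125)
member 3 (1-3): L=3.4391, (cx,cy)=(0.9994,0.0349)
member 4 (2-3): L=3.1301, (cx,cy)=(0.5070,0.8619)
member 5 (2-4): L=3.0500, (cx,cy)=(1.0000,0.0000)
member 6 (3-4): L=3.0691, (cx,cy)=(0.4767,-0.8791)
solve A·x = −loads:
  F[0-1] = -1084.0952 N (compression)
  F[0-2] = +2292.0360 N (tension)
  F[1-2] = +738.1119 N (tension)
  F[1-3] = -2915.8095 N (compression)
  F[2-3] = +3047.2200 N (tension)
  F[2-4] = +1369.0747 N (tension)
  F[3-4] = -2872.0925 N (compression)
  Rx@0 = -1720.3600 N
  Ry@0 = +921.1129 N
  Ry@4 = +2524.7871 N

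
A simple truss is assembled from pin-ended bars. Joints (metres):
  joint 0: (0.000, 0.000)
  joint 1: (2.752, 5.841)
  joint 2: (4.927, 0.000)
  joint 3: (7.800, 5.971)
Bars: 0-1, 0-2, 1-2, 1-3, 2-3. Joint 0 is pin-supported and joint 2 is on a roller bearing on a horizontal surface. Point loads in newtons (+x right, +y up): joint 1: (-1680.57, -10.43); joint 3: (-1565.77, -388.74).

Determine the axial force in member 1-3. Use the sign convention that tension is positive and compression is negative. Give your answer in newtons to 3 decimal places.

-1396.485

N=4 nodes, M=5 members, R=3 reactions → 2N=8, M+R=8
member 0 (0-1): L=6.4568, (cx,cy)=(0.4262,0.9046)
member 1 (0-2): L=4.9270, (cx,cy)=(1.0000,0.0000)
member 2 (1-2): L=6.2328, (cx,cy)=(0.3490,-0.9371)
member 3 (1-3): L=5.0497, (cx,cy)=(0.9997,0.0257)
member 4 (2-3): L=6.6262, (cx,cy)=(0.4336,0.9011)
solve A·x = −loads:
  F[0-1] = -4054.5124 N (compression)
  F[0-2] = -1518.2473 N (compression)
  F[1-2] = +3864.3414 N (tension)
  F[1-3] = -1396.4855 N (compression)
  F[2-3] = -391.5021 N (compression)
  Rx@0 = +3246.3400 N
  Ry@0 = +3667.8014 N
  Ry@2 = -3268.6314 N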